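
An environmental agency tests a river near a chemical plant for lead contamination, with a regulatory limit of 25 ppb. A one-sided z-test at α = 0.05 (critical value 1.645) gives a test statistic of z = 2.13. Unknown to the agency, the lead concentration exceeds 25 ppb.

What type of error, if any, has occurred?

The conventional null hypothesis is that the lead concentration is at or below 25 ppb (safe).
Since z = 2.13 > z* = 1.645, H₀ is rejected.
H₀ is false (actually the lead concentration exceeds 25 ppb).
The decision matches the true state — no error.

Neither — the decision is correct.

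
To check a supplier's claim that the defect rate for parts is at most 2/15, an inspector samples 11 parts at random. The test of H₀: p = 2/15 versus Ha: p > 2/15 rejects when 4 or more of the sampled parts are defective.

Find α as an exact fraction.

α = P(reject H₀ | H₀ true) = P(Y ≥ 4 | p = 2/15), Y ~ Binomial(11, 2/15).
α = 1 − P(Y ≤ 3) = 1 − 548986775233/576650390625 = 27663615392/576650390625.

27663615392/576650390625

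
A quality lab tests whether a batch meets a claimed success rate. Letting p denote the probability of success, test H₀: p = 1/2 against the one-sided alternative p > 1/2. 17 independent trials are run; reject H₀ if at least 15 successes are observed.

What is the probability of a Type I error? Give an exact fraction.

The Type I error probability is α = P(X ≥ 15) computed under H₀, where X ~ Binomial(17, 1/2).
That's C(17,15) + C(17,16) + C(17,17) over 2^17, i.e. (136 + 17 + 1)/131072 = 154/131072 = 77/65536.

77/65536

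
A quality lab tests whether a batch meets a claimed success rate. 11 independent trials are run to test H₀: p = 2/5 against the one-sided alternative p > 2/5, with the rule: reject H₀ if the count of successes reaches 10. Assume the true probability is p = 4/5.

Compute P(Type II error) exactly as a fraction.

A Type II error is failing to reject when Ha holds: with p = 4/5, β = P(Y ≤ 9).
Summing C(11,j)·(4/5)^j·(1/5)^{11-j} for j = 0..9 gives 6619897/9765625.

6619897/9765625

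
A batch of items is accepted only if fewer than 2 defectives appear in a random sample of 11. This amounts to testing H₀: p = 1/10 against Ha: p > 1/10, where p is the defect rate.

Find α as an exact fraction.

1513215599/5000000000

Under H₀, Y ~ Binomial(11, 1/10); the Type I error rate is P(Y ≥ 2).
Via the complement, α = 1 − Σ_{j=0}^{1} C(11,j)(1/10)^j(9/10)^{11-j} = 1513215599/5000000000.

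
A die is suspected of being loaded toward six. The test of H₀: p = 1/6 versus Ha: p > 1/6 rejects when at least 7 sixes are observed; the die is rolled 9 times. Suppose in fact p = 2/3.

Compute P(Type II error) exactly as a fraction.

12259/19683

A Type II error is failing to reject when Ha holds: with p = 2/3, β = P(Y ≤ 6).
Equivalently, β = 1 − P(Y ≥ 7) = 12259/19683.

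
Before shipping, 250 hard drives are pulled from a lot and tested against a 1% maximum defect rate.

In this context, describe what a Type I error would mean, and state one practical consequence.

With the conventional null hypothesis that the lot's defect rate is 1% (within specification):
A Type I error is rejecting H₀ when H₀ is true.
Here that means rejecting the lot and scrapping or reworking it when actually the lot's defect rate is 1% (within specification).

A Type I error would mean concluding that the lot's defect rate exceeds 1% when in fact the lot's defect rate is 1% (within specification). Consequence: an acceptable shipment is needlessly reworked at extra cost.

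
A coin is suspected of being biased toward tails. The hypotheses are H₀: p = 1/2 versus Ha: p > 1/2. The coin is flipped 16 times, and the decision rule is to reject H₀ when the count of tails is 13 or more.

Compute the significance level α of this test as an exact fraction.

697/65536

α = P(reject H₀ | H₀ true) = P(X ≥ 13 | p = 1/2), with X ~ Binomial(16, 1/2).
P(X ≥ 13) = [C(16,13) + C(16,14) + C(16,15) + C(16,16)] / 2^16 = (560 + 120 + 16 + 1) / 65536 = 697/65536.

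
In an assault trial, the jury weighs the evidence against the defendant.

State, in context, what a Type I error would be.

A Type I error would mean concluding that the defendant is guilty when in fact the defendant is innocent.

With the conventional null hypothesis that the defendant is innocent:
A Type I error is rejecting H₀ when H₀ is true.
Here that means convicting the defendant when actually the defendant is innocent.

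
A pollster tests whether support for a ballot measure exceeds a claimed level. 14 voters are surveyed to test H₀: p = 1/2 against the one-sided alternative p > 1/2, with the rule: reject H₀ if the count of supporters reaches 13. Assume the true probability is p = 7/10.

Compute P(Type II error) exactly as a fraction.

Under the alternative p = 7/10, K ~ Binomial(14, 7/10); β is the probability the test does not reject, P(K < 13).
Adding the binomial probabilities P(K=0)+…+P(K=12) at p = 7/10 gives 95252438490057/100000000000000.

95252438490057/100000000000000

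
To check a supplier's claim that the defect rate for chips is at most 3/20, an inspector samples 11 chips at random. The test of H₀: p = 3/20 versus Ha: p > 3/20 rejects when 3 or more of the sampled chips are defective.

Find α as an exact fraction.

The significance level is the probability, assuming p = 3/20, of seeing 3 or more defectives in 11 draws.
Via the complement, α = 1 − Σ_{j=0}^{2} C(11,j)(3/20)^j(17/20)^{11-j} = 9059861222307/40960000000000.

9059861222307/40960000000000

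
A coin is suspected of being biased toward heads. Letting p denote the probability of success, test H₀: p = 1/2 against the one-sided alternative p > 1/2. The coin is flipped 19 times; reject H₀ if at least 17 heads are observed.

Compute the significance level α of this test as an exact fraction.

α = P(reject H₀ | H₀ true) = P(S ≥ 17 | p = 1/2), with S ~ Binomial(19, 1/2).
P(S ≥ 17) = [C(19,17) + C(19,18) + C(19,19)] / 2^19 = (171 + 19 + 1) / 524288 = 191/524288.

191/524288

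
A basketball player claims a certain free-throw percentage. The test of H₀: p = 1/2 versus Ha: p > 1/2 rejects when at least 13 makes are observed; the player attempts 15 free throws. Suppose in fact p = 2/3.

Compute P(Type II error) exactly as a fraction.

13210219/14348907

β = P(fail to reject H₀ | Ha true) = P(S ≤ 12 | p = 2/3), S ~ Binomial(15, 2/3).
Adding the binomial probabilities P(S=0)+…+P(S=12) at p = 2/3 gives 13210219/14348907.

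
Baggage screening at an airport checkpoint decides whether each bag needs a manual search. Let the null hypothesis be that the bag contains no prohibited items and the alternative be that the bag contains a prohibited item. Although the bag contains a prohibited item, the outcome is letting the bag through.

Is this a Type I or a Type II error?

'Letting the bag through' corresponds to failing to reject H₀.
H₀ was not rejected but H₀ is false — a Type II error (false negative).

Type II error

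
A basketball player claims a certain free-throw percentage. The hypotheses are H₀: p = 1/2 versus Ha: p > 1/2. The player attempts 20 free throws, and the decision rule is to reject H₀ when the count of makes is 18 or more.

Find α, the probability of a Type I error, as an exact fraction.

211/1048576

The Type I error probability is α = P(K ≥ 18) computed under H₀, where K ~ Binomial(20, 1/2).
P(K ≥ 18) = [C(20,18) + C(20,19) + C(20,20)] / 2^20 = (190 + 20 + 1) / 1048576 = 211/1048576.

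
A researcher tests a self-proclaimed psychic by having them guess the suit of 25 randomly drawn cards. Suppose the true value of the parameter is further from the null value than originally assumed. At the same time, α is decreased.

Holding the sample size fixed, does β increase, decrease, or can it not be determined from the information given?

Cannot be determined from the information given.

The first change alone would make β decrease; the second alone would make β increase. Which effect dominates depends on the magnitudes, which are not given.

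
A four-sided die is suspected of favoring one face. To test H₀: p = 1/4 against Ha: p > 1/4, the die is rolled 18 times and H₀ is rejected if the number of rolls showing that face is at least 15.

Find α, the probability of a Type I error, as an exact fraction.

2933/8589934592

The Type I error probability is α = P(S ≥ 15) computed under H₀, where S ~ Binomial(18, 1/4).
P(S ≥ 15) = Σ_{j=15}^{18} C(18,j)·(1/4)^j·(3/4)^{18-j} = 2933/8589934592.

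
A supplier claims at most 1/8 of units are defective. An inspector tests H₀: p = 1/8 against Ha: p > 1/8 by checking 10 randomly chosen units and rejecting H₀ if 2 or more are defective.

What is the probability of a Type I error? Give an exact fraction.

387730505/1073741824

The significance level is the probability, assuming p = 1/8, of seeing 2 or more defectives in 10 draws.
Computing the lower-tail complement: 1 − 686011319/1073741824 = 387730505/1073741824.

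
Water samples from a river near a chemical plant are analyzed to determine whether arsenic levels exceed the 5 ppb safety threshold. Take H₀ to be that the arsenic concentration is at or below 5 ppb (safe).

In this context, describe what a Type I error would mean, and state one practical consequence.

A Type I error is rejecting H₀ when H₀ is true.
Here that means declaring the site contaminated and ordering remediation when actually the arsenic concentration is at or below 5 ppb (safe).

A Type I error would mean concluding that the arsenic concentration exceeds 5 ppb when in fact the arsenic concentration is at or below 5 ppb (safe). Consequence: a clean site is subjected to costly and unnecessary remediation.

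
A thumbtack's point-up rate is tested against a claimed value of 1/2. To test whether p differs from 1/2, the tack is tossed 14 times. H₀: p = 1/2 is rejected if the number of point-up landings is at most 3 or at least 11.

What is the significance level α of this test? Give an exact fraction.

Under H₀, X ~ Binomial(14, 1/2); α is the probability of landing in either tail, P(X ≤ 3) + P(X ≥ 11).
Each tail has probability (1 + 14 + 91 + 364)/16384; doubling gives α = 940/16384 = 235/4096.

235/4096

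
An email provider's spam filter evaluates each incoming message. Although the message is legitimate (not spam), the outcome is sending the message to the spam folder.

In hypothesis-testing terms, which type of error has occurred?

The null hypothesis here is that the message is legitimate (not spam).
'Sending the message to the spam folder' corresponds to rejecting H₀.
H₀ was rejected but H₀ is true — a Type I error (false positive).

Type I error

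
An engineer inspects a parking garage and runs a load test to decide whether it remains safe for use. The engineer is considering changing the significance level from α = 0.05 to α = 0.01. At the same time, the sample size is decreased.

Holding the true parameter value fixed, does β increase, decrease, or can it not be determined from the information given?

It increases.

A smaller α moves the rejection region further into the tail. With the alternative true, more outcomes now fall outside the rejection region, so failing to reject becomes more likely. With less data the test statistic is noisier; under Ha, more outcomes land inside the acceptance region. Both changes push β in the same direction.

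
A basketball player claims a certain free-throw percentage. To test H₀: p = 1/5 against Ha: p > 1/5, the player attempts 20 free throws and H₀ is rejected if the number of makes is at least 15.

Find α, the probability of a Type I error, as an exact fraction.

17192497/95367431640625

Under H₀, S ~ Binomial(20, 1/5), and α = P(S ≥ 15).
Summing C(20,j)(1/5)^j(4/5)^{20−j} for j = 15,…,20 gives 17192497/95367431640625.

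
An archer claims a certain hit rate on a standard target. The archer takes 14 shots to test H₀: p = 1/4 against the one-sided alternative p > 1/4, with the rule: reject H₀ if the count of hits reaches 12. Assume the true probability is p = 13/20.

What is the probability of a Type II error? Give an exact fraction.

750447350803558569/819200000000000000

β = P(fail to reject H₀ | Ha true) = P(S ≤ 11 | p = 13/20), S ~ Binomial(14, 13/20).
Adding the binomial probabilities P(S=0)+…+P(S=11) at p = 13/20 gives 750447350803558569/819200000000000000.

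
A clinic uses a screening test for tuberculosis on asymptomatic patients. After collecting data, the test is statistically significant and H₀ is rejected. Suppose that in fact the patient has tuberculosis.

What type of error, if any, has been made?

No error — this is a correct decision.

The conventional null hypothesis here is that the patient does not have tuberculosis.
The test rejected a false H₀ — the decision matches the true state.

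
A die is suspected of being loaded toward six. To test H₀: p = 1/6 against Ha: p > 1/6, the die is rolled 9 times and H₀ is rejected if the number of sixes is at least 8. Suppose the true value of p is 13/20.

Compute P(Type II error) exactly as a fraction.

Under the alternative p = 13/20, K ~ Binomial(9, 13/20); β is the probability the test does not reject, P(K < 8).
Summing C(9,j)·(13/20)^j·(7/20)^{9-j} for j = 0..7 gives 112501116301/128000000000.

112501116301/128000000000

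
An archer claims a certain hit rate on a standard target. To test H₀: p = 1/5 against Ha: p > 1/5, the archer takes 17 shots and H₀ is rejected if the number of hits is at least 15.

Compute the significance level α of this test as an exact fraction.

449/152587890625

α = P(reject H₀ | H₀ true) = P(S ≥ 15 | p = 1/5), with S ~ Binomial(17, 1/5).
P(S ≥ 15) = Σ_{j=15}^{17} C(17,j)·(1/5)^j·(4/5)^{17-j} = 449/152587890625.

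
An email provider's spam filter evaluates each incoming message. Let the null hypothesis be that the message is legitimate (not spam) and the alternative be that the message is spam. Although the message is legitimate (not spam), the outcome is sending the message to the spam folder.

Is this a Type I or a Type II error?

'Sending the message to the spam folder' corresponds to rejecting H₀.
H₀ was rejected but H₀ is true — a Type I error (false positive).

Type I error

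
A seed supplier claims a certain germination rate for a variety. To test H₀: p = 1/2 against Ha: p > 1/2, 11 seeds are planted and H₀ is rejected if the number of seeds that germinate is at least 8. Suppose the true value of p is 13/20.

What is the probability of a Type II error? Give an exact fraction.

Under the alternative p = 13/20, Y ~ Binomial(11, 13/20); β is the probability the test does not reject, P(Y < 8).
Adding the binomial probabilities P(Y=0)+…+P(Y=7) at p = 13/20 gives 2941183244209/5120000000000.

2941183244209/5120000000000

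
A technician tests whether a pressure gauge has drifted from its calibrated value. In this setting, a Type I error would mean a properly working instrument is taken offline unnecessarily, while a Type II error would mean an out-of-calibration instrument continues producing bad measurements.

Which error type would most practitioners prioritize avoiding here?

Type II error

The Type II consequence (an out-of-calibration instrument continues producing bad measurements) is more severe than the Type I consequence (a properly working instrument is taken offline unnecessarily).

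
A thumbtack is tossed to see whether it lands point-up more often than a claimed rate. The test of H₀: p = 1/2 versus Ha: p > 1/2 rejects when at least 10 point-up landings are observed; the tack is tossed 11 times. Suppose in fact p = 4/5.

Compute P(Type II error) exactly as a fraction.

A Type II error is failing to reject when Ha holds: with p = 4/5, β = P(Y ≤ 9).
Adding the binomial probabilities P(Y=0)+…+P(Y=9) at p = 4/5 gives 6619897/9765625.

6619897/9765625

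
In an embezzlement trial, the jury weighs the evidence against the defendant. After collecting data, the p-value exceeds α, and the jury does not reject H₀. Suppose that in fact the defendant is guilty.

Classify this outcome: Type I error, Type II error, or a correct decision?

The conventional null hypothesis here is that the defendant is innocent.
H₀ was not rejected, but H₀ is actually false.
Failing to reject a false null hypothesis is a Type II error (false negative).

Type II error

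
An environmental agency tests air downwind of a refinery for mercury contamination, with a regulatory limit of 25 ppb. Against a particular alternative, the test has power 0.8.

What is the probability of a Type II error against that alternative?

Power = 1 − β, so β = 1 − 0.8 = 0.2.

0.2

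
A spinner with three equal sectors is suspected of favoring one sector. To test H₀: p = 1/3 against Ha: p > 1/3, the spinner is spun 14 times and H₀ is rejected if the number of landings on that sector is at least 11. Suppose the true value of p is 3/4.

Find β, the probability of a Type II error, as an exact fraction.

64244663/134217728

Under the alternative p = 3/4, Y ~ Binomial(14, 3/4); β is the probability the test does not reject, P(Y < 11).
Adding the binomial probabilities P(Y=0)+…+P(Y=10) at p = 3/4 gives 64244663/134217728.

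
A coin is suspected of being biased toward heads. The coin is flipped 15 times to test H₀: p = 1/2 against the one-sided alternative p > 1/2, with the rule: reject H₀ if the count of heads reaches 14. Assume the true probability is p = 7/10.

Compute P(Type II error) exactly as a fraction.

241183100052963/250000000000000

β = P(fail to reject H₀ | Ha true) = P(K ≤ 13 | p = 7/10), K ~ Binomial(15, 7/10).
Summing C(15,j)·(7/10)^j·(3/10)^{15-j} for j = 0..13 gives 241183100052963/250000000000000.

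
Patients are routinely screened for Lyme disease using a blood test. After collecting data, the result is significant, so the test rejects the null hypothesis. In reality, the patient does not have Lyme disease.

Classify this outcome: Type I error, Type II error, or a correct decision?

Type I error

The conventional null hypothesis here is that the patient does not have Lyme disease.
H₀ was rejected, but H₀ is actually true.
Rejecting a true null hypothesis is a Type I error (false positive).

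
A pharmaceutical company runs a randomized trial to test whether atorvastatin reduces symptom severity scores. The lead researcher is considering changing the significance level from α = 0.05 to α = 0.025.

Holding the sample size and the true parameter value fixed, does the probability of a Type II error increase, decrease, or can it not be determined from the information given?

It increases.

A smaller α moves the rejection region further into the tail. With the alternative true, more outcomes now fall outside the rejection region, so failing to reject becomes more likely.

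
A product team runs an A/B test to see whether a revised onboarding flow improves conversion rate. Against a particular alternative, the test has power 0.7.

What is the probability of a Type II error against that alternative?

Power = 1 − β, so β = 1 − 0.7 = 0.3.

0.3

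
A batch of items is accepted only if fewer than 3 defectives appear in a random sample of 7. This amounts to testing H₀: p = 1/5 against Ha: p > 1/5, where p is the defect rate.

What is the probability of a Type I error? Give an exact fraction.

2313/15625

The significance level is the probability, assuming p = 1/5, of seeing 3 or more defectives in 7 draws.
Via the complement, α = 1 − Σ_{j=0}^{2} C(7,j)(1/5)^j(4/5)^{7-j} = 2313/15625.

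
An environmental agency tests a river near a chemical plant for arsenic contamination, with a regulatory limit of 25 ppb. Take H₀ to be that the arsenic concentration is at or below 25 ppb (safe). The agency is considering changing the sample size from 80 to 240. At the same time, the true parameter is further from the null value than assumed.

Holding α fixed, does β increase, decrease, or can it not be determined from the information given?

It decreases.

More data shrinks sampling variability; the test statistic under Ha concentrates further from the null value, making rejection more likely. A larger true effect moves the Ha sampling distribution further from the H₀ critical value, making rejection more likely when Ha is true. Both changes push β in the same direction.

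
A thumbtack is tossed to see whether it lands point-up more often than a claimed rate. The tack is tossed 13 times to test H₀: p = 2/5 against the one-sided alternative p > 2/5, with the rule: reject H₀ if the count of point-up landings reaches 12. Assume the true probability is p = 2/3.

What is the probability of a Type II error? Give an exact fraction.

β = P(fail to reject H₀ | Ha true) = P(X ≤ 11 | p = 2/3), X ~ Binomial(13, 2/3).
Adding the binomial probabilities P(X=0)+…+P(X=11) at p = 2/3 gives 510961/531441.

510961/531441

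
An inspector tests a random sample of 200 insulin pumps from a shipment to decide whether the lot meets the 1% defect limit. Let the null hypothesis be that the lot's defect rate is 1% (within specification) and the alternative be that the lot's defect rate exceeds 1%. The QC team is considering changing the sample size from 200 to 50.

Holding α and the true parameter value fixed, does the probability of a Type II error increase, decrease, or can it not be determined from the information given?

With less data the test statistic is noisier; under Ha, more outcomes land inside the acceptance region.

It increases.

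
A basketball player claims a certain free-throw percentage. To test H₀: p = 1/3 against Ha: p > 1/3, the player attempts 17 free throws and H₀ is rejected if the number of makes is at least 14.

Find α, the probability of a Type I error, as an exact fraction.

α = P(reject H₀ | H₀ true) = P(K ≥ 14 | p = 1/3), with K ~ Binomial(17, 1/3).
Summing C(17,j)(1/3)^j(2/3)^{17−j} for j = 14,…,17 gives 6019/129140163.

6019/129140163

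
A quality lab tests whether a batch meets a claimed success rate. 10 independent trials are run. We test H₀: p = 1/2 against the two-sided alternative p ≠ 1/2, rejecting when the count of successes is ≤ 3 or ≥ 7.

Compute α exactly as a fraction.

11/32

Under H₀, X ~ Binomial(10, 1/2); α is the probability of landing in either tail, P(X ≤ 3) + P(X ≥ 7).
Each tail has probability (1 + 10 + 45 + 120)/1024; doubling gives α = 352/1024 = 11/32.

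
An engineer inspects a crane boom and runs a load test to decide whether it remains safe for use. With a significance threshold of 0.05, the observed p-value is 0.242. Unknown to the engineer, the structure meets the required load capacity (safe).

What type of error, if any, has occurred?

Neither — the decision is correct.

The conventional null hypothesis is that the structure meets the required load capacity (safe).
Since p = 0.242 ≥ α = 0.05, H₀ is not rejected.
H₀ is true (actually the structure meets the required load capacity (safe)).
The decision matches the true state — no error.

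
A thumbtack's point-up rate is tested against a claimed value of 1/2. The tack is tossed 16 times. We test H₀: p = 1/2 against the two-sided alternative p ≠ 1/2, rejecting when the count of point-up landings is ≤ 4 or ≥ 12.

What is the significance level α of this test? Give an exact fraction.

2517/32768

α = P(K ≤ 4 or K ≥ 12 | p = 1/2), K ~ Binomial(16, 1/2).
The two tails are symmetric, so α = 2·(1 + 16 + 120 + 560 + 1820)/2^16 = 5034/65536 = 2517/32768.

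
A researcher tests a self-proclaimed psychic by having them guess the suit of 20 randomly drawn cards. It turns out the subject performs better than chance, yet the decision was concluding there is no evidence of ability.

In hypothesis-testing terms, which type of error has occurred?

The null hypothesis here is that the subject is guessing at random (p = 1/4).
'Concluding there is no evidence of ability' corresponds to failing to reject H₀.
H₀ was not rejected but H₀ is false — a Type II error (false negative).

Type II error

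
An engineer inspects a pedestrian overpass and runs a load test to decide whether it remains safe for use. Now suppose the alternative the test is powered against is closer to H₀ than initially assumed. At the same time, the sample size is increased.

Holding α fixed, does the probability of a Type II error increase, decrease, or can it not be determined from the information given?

The first change alone would make β increase; the second alone would make β decrease. Which effect dominates depends on the magnitudes, which are not given.

Cannot be determined from the information given.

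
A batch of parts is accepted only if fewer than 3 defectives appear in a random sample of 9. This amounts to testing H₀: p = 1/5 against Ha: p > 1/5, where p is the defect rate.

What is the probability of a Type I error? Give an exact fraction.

511333/1953125

The significance level is the probability, assuming p = 1/5, of seeing 3 or more defectives in 9 draws.
Computing the lower-tail complement: 1 − 1441792/1953125 = 511333/1953125.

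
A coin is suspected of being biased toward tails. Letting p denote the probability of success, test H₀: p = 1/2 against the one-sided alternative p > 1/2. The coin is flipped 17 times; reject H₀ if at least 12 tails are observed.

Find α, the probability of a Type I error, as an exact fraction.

The Type I error probability is α = P(S ≥ 12) computed under H₀, where S ~ Binomial(17, 1/2).
Summing the upper tail: (6188 + 2380 + 680 + 136 + 17 + 1) / 2^17 = 9402/131072 = 4701/65536.

4701/65536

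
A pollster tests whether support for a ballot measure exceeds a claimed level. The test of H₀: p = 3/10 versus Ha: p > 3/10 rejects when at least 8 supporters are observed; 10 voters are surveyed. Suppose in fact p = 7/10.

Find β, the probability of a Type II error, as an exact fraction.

771521517/1250000000

A Type II error is failing to reject when Ha holds: with p = 7/10, β = P(Y ≤ 7).
Adding the binomial probabilities P(Y=0)+…+P(Y=7) at p = 7/10 gives 771521517/1250000000.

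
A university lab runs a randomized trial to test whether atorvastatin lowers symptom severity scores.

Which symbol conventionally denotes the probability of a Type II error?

P(Type II error) = P(fail to reject H₀ | H₀ false) = β.

β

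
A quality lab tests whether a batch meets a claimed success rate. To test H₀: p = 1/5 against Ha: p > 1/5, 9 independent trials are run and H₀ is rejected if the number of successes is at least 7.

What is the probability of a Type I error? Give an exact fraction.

Under H₀, S ~ Binomial(9, 1/5), and α = P(S ≥ 7).
Summing C(9,j)(1/5)^j(4/5)^{9−j} for j = 7,…,9 gives 613/1953125.

613/1953125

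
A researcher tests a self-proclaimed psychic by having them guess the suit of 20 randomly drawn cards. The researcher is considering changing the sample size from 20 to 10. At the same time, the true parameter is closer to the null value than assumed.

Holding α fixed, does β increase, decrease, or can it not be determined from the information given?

It increases.

With less data the test statistic is noisier; under Ha, more outcomes land inside the acceptance region. When the true parameter is near the null value, the test has a harder time distinguishing Ha from H₀. Both changes push β in the same direction.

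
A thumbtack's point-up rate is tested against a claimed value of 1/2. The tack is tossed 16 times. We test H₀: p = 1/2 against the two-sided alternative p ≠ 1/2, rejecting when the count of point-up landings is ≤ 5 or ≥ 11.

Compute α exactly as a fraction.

α = P(Y ≤ 5 or Y ≥ 11 | p = 1/2), Y ~ Binomial(16, 1/2).
The two tails are symmetric, so α = 2·(1 + 16 + 120 + 560 + 1820 + 4368)/2^16 = 13770/65536 = 6885/32768.

6885/32768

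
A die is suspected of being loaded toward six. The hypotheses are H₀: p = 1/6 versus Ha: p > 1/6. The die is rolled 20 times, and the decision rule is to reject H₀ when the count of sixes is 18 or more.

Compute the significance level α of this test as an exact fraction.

The Type I error probability is α = P(Y ≥ 18) computed under H₀, where Y ~ Binomial(20, 1/6).
Adding the binomial terms for j = 18 through 20 with p = 1/6 yields 539/406239826673664.

539/406239826673664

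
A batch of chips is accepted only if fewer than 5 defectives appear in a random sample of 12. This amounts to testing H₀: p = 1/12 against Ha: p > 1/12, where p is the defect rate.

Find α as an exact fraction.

2867643737/1486016741376

The significance level is the probability, assuming p = 1/12, of seeing 5 or more defectives in 12 draws.
Via the complement, α = 1 − Σ_{j=0}^{4} C(12,j)(1/12)^j(11/12)^{12-j} = 2867643737/1486016741376.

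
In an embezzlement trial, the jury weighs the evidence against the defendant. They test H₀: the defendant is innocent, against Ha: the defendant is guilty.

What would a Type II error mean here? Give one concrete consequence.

A Type II error would mean concluding that the defendant is innocent (or at least failing to establish that the defendant is guilty) when in fact the defendant is guilty. Consequence: a guilty person goes free.

A Type II error is failing to reject H₀ when H₀ is false.
Here that means acquitting the defendant when actually the defendant is guilty.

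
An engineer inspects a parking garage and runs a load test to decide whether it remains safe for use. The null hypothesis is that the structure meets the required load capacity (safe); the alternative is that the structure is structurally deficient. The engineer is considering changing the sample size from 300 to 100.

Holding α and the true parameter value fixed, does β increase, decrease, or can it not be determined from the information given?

It increases.

With less data the test statistic is noisier; under Ha, more outcomes land inside the acceptance region.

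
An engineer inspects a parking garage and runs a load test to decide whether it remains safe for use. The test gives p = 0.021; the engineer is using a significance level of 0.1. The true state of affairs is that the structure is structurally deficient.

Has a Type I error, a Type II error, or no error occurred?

No error — this is a correct decision.

The conventional null hypothesis is that the structure meets the required load capacity (safe).
Since p = 0.021 < α = 0.1, H₀ is rejected.
H₀ is false (actually the structure is structurally deficient).
The decision matches the true state — no error.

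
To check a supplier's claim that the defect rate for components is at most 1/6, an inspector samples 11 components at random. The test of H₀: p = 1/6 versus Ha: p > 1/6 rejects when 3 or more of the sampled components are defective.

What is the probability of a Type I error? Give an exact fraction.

3671303/13436928

Under H₀, Y ~ Binomial(11, 1/6); the Type I error rate is P(Y ≥ 3).
α = 1 − P(Y ≤ 2) = 1 − 9765625/13436928 = 3671303/13436928.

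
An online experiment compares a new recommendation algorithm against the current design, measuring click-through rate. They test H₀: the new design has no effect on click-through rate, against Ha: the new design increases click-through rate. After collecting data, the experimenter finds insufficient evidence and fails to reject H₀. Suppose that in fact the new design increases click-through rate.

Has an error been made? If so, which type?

H₀ was not rejected, but H₀ is actually false.
Failing to reject a false null hypothesis is a Type II error (false negative).

Type II error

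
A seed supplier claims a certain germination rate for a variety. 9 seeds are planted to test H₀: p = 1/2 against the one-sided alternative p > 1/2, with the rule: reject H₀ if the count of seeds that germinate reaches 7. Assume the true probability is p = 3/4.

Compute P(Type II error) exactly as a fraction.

13085/32768

β = P(fail to reject H₀ | Ha true) = P(X ≤ 6 | p = 3/4), X ~ Binomial(9, 3/4).
Adding the binomial probabilities P(X=0)+…+P(X=6) at p = 3/4 gives 13085/32768.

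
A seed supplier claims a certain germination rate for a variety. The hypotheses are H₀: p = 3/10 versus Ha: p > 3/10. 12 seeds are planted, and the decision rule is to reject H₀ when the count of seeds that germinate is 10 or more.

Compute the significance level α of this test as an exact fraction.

α = P(reject H₀ | H₀ true) = P(X ≥ 10 | p = 3/10), with X ~ Binomial(12, 3/10).
Adding the binomial terms for j = 10 through 12 with p = 3/10 yields 41275251/200000000000.

41275251/200000000000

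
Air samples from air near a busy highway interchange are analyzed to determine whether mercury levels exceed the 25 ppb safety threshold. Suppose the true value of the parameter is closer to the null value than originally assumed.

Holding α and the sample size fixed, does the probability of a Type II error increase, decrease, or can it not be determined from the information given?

It increases.

When the true parameter is near the null value, the test has a harder time distinguishing Ha from H₀.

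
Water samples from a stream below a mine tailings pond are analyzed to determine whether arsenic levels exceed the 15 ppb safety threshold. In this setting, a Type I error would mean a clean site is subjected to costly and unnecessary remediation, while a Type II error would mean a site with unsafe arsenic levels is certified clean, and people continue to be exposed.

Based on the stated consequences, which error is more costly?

Type II error

The Type II consequence (a site with unsafe arsenic levels is certified clean, and people continue to be exposed) is more severe than the Type I consequence (a clean site is subjected to costly and unnecessary remediation).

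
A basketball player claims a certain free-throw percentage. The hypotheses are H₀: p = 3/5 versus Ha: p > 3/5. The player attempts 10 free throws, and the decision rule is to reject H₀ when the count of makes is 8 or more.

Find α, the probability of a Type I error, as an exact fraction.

Under H₀, Y ~ Binomial(10, 3/5), and α = P(Y ≥ 8).
Summing C(10,j)(3/5)^j(2/5)^{10−j} for j = 8,…,10 gives 1633689/9765625.

1633689/9765625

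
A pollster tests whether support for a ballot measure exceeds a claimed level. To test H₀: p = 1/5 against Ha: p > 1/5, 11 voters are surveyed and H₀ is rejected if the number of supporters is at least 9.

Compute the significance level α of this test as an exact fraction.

37/1953125

The Type I error probability is α = P(K ≥ 9) computed under H₀, where K ~ Binomial(11, 1/5).
P(K ≥ 9) = Σ_{j=9}^{11} C(11,j)·(1/5)^j·(4/5)^{11-j} = 37/1953125.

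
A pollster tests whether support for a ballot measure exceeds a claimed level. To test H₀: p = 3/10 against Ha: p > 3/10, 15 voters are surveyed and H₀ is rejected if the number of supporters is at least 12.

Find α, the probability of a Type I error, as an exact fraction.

Under H₀, Y ~ Binomial(15, 3/10), and α = P(Y ≥ 12).
P(Y ≥ 12) = Σ_{j=12}^{15} C(15,j)·(3/10)^j·(7/10)^{15-j} = 11457336519/125000000000000.

11457336519/125000000000000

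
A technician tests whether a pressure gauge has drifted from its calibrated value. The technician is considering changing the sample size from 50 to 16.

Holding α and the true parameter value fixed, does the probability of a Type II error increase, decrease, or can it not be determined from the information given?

It increases.

With less data the test statistic is noisier; under Ha, more outcomes land inside the acceptance region.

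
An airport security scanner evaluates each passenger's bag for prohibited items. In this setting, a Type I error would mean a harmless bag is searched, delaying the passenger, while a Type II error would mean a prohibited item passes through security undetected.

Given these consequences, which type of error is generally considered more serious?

The Type II consequence (a prohibited item passes through security undetected) is more severe than the Type I consequence (a harmless bag is searched, delaying the passenger).

Type II error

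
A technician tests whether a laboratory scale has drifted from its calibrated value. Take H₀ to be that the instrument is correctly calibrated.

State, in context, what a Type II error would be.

A Type II error is failing to reject H₀ when H₀ is false.
Here that means leaving the instrument in service when actually the instrument has drifted out of calibration.

A Type II error would mean concluding that the instrument is correctly calibrated (or at least failing to establish that the instrument has drifted out of calibration) when in fact the instrument has drifted out of calibration.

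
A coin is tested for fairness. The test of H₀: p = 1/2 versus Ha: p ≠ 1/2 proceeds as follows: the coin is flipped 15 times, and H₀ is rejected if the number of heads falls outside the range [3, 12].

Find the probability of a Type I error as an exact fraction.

121/16384

α = P(K ≤ 2 or K ≥ 13 | p = 1/2), K ~ Binomial(15, 1/2).
By symmetry, α = 2·P(K ≤ 2) = 2·(1 + 15 + 105)/32768 = 242/32768 = 121/16384.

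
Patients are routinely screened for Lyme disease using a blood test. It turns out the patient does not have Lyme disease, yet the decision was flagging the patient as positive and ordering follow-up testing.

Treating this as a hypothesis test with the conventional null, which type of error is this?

Type I error

The null hypothesis here is that the patient does not have Lyme disease.
'Flagging the patient as positive and ordering follow-up testing' corresponds to rejecting H₀.
H₀ was rejected but H₀ is true — a Type I error (false positive).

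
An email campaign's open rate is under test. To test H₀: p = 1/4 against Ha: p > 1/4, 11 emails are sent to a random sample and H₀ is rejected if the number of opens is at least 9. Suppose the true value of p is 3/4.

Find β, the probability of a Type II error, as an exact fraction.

Under the alternative p = 3/4, Y ~ Binomial(11, 3/4); β is the probability the test does not reject, P(Y < 9).
Adding the binomial probabilities P(Y=0)+…+P(Y=8) at p = 3/4 gives 2285053/4194304.

2285053/4194304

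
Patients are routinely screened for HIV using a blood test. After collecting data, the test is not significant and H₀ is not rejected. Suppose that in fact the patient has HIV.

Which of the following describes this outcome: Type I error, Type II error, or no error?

The conventional null hypothesis here is that the patient does not have HIV.
H₀ was not rejected, but H₀ is actually false.
Failing to reject a false null hypothesis is a Type II error (false negative).

Type II error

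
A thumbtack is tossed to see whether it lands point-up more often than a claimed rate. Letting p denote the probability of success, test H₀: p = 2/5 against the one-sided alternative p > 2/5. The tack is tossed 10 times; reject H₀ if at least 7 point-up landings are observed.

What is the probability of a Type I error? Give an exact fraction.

534784/9765625

The Type I error probability is α = P(K ≥ 7) computed under H₀, where K ~ Binomial(10, 2/5).
Adding the binomial terms for j = 7 through 10 with p = 2/5 yields 534784/9765625.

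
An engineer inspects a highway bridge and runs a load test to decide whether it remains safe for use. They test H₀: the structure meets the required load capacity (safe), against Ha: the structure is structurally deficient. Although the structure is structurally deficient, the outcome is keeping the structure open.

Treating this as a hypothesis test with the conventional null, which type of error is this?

Type II error

'Keeping the structure open' corresponds to failing to reject H₀.
H₀ was not rejected but H₀ is false — a Type II error (false negative).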